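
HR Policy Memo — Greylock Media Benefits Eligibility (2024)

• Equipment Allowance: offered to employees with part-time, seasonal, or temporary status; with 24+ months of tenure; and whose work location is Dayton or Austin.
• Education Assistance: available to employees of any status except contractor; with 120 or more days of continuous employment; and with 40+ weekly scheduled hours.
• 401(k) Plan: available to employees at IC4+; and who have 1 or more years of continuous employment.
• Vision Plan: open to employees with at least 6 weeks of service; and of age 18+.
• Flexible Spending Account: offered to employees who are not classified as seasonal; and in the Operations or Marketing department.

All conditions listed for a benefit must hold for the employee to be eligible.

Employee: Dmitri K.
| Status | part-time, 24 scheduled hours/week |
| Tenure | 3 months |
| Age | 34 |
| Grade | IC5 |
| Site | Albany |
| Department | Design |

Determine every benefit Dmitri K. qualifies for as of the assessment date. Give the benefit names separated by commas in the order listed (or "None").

Vision Plan

Equipment Allowance — status part-time ✓; service 3 months < 24 months ✗ → not eligible.
Education Assistance — status part-time ✓ (not excluded); service 3 months < 120 days ✗ → not eligible.
401(k) Plan — grade IC5 ≥ IC4 ✓; service 3 months < 1 year (≈365 days) ✗ → not eligible.
Vision Plan — service 3 months ≥ 6 weeks (≈42 days) ✓; age 34 ≥ 18 ✓ → eligible.
Flexible Spending Account — status part-time ✓ (not excluded); dept Design ✗ → not eligible.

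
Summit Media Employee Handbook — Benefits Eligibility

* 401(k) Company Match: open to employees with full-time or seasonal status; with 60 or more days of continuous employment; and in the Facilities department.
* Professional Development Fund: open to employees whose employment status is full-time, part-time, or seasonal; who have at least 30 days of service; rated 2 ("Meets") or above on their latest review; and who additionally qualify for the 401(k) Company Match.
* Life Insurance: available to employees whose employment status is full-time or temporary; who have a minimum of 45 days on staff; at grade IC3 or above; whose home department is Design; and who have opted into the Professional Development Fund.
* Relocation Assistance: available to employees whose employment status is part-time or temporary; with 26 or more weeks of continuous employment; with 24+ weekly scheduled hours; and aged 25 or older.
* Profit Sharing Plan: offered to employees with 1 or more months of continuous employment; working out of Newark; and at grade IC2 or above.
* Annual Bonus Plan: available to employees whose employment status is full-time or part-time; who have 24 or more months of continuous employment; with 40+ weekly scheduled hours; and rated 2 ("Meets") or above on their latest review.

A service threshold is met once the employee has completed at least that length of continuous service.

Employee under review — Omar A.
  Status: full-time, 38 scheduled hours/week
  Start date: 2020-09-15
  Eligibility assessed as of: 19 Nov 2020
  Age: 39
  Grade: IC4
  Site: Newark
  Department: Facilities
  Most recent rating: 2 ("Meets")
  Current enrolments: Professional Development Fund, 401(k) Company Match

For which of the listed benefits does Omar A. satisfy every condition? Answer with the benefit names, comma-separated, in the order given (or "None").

401(k) Company Match, Professional Development Fund, Profit Sharing Plan

Service from 2020-09-15 to 19 Nov 2020: 65 days.
401(k) Company Match — status full-time ✓; service 65 days ≥ 60 days ✓; dept Facilities ✓ → eligible.
Professional Development Fund — status full-time ✓; service 65 days ≥ 30 days ✓; rating 2 ≥ 2 ✓; eligible for 401(k) Company Match ✓ → eligible.
Life Insurance — status full-time ✓; service 65 days ≥ 45 days ✓; grade IC4 ≥ IC3 ✓; dept Facilities ✗ → not eligible.
Relocation Assistance — status full-time ✗ (requires part-time or temporary) → not eligible.
Profit Sharing Plan — service 65 days ≥ 1 month (≈30 days) ✓; site Newark ✓; grade IC4 ≥ IC2 ✓ → eligible.
Annual Bonus Plan — status full-time ✓; service 65 days < 24 months (≈720 days) ✗ → not eligible.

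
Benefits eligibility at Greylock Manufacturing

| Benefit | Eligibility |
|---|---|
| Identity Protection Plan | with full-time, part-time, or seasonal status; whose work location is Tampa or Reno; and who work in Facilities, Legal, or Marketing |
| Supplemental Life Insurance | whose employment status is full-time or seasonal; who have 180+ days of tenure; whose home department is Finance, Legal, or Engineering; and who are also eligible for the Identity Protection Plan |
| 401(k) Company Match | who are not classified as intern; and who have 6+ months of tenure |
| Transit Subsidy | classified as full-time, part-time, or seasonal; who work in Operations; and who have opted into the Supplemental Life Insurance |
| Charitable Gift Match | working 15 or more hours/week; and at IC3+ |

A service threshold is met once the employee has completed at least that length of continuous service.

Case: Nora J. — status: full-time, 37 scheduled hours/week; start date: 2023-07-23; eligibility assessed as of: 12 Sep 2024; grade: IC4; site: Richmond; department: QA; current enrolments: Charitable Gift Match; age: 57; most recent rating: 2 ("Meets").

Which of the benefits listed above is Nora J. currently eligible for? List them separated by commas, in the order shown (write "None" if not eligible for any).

401(k) Company Match, Charitable Gift Match

Service from 2023-07-23 to 12 Sep 2024: 417 days.
Identity Protection Plan — status full-time ✓; site Richmond ✗ (not Tampa or Reno) → not eligible.
Supplemental Life Insurance — status full-time ✓; service 417 days ≥ 180 days ✓; dept QA ✗ → not eligible.
401(k) Company Match — status full-time ✓ (not excluded); service 417 days ≥ 6 months (≈180 days) ✓ → eligible.
Transit Subsidy — status full-time ✓; dept QA ✗ → not eligible.
Charitable Gift Match — 37 hrs/wk ≥ 15 ✓; grade IC4 ≥ IC3 ✓ → eligible.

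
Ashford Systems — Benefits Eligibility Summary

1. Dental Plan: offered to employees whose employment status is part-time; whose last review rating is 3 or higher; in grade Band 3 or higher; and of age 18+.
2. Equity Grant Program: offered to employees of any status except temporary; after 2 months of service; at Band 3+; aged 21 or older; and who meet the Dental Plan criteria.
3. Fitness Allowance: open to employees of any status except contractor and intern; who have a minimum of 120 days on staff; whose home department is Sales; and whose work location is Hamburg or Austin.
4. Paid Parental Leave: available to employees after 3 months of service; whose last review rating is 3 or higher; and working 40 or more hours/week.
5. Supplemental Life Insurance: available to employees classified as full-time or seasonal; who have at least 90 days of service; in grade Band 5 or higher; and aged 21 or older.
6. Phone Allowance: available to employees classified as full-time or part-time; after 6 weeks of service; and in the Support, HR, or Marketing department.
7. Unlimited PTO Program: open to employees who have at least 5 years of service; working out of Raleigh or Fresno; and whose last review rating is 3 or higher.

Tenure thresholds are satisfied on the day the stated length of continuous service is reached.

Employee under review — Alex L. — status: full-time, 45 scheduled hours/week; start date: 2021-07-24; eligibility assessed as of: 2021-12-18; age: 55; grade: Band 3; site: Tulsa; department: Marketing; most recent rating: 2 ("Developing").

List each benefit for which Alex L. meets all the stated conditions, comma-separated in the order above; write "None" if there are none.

Service from 2021-07-24 to 2021-12-18: 147 days.
Dental Plan — status full-time ✗ (requires part-time) → not eligible.
Equity Grant Program — status full-time ✓ (not excluded); service 147 days ≥ 2 months (≈60 days) ✓; grade Band 3 ≥ Band 3 ✓; age 55 ≥ 21 ✓; not eligible for Dental Plan ✗ → not eligible.
Fitness Allowance — status full-time ✓ (not excluded); service 147 days ≥ 120 days ✓; dept Marketing ✗ → not eligible.
Paid Parental Leave — service 147 days ≥ 3 months (≈90 days) ✓; rating 2 < 3 ✗ → not eligible.
Supplemental Life Insurance — status full-time ✓; service 147 days ≥ 90 days ✓; grade Band 3 < Band 5 ✗ → not eligible.
Phone Allowance — status full-time ✓; service 147 days ≥ 6 weeks (≈42 days) ✓; dept Marketing ✓ → eligible.
Unlimited PTO Program — service 147 days < 5 years (≈1825 days) ✗ → not eligible.

Phone Allowance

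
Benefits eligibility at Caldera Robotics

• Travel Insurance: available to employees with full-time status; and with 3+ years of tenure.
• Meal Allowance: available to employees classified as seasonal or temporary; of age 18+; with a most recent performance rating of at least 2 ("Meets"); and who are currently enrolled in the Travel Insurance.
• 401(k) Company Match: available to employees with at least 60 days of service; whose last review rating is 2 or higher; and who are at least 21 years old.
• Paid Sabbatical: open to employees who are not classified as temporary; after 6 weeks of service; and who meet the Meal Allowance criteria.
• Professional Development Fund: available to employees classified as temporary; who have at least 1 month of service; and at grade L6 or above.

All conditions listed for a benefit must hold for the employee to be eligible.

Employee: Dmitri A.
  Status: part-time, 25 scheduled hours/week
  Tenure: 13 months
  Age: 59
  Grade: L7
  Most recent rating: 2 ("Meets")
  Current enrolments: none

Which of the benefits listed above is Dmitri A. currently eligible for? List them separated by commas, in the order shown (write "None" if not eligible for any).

Travel Insurance — status part-time ✗ (requires full-time) → not eligible.
Meal Allowance — status part-time ✗ (requires seasonal or temporary) → not eligible.
401(k) Company Match — service 13 months ≥ 60 days ✓; rating 2 ≥ 2 ✓; age 59 ≥ 21 ✓ → eligible.
Paid Sabbatical — status part-time ✓ (not excluded); service 13 months ≥ 6 weeks (≈42 days) ✓; not eligible for Meal Allowance ✗ → not eligible.
Professional Development Fund — status part-time ✗ (requires temporary) → not eligible.

401(k) Company Match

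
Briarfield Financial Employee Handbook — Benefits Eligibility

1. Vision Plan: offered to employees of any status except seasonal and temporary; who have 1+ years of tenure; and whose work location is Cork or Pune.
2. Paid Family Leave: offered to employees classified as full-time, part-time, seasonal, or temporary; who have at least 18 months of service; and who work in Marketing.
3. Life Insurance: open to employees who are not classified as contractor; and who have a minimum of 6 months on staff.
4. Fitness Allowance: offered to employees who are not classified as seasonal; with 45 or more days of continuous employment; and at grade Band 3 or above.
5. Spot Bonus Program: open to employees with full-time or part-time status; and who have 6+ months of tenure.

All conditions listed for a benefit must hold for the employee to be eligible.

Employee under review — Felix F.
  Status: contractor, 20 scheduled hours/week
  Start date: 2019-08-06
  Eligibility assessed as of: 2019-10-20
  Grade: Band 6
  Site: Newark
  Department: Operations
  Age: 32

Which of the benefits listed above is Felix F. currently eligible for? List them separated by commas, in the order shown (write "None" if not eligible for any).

Fitness Allowance

Service from 2019-08-06 to 2019-10-20: 75 days.
Vision Plan — status contractor ✓ (not excluded); service 75 days < 1 year (≈365 days) ✗ → not eligible.
Paid Family Leave — status contractor ✗ (requires full-time, part-time, seasonal, or temporary) → not eligible.
Life Insurance — status contractor ✗ (excluded) → not eligible.
Fitness Allowance — status contractor ✓ (not excluded); service 75 days ≥ 45 days ✓; grade Band 6 ≥ Band 3 ✓ → eligible.
Spot Bonus Program — status contractor ✗ (requires full-time or part-time) → not eligible.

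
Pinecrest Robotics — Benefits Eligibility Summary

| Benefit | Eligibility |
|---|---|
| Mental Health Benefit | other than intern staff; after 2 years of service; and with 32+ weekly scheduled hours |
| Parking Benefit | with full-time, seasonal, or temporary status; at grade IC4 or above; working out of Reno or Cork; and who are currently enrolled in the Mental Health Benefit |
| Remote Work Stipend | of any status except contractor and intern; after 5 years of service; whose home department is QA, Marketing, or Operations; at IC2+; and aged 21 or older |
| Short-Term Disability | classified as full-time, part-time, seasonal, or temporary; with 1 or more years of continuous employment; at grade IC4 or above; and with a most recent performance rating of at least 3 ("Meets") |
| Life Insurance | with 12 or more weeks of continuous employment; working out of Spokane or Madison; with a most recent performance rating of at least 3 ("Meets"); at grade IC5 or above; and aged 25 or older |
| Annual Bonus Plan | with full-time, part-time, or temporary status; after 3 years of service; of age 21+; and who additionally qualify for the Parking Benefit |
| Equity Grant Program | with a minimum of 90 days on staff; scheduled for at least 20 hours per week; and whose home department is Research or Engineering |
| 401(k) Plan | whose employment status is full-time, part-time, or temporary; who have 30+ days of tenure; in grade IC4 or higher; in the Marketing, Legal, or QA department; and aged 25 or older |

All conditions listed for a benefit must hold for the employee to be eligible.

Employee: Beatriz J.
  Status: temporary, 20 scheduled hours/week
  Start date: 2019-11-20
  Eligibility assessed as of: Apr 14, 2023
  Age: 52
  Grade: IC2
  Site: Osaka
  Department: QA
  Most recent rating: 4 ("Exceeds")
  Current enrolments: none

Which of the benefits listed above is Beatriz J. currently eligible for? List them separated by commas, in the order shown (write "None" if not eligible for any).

Service from 2019-11-20 to Apr 14, 2023: 1241 days.
Mental Health Benefit — status temporary ✓ (not excluded); service 1241 days ≥ 2 years (≈730 days) ✓; 20 hrs/wk < 32 ✗ → not eligible.
Parking Benefit — status temporary ✓; grade IC2 < IC4 ✗ → not eligible.
Remote Work Stipend — status temporary ✓ (not excluded); service 1241 days < 5 years (≈1825 days) ✗ → not eligible.
Short-Term Disability — status temporary ✓; service 1241 days ≥ 1 year (≈365 days) ✓; grade IC2 < IC4 ✗ → not eligible.
Life Insurance — service 1241 days ≥ 12 weeks (≈84 days) ✓; site Osaka ✗ (not Spokane or Madison) → not eligible.
Annual Bonus Plan — status temporary ✓; service 1241 days ≥ 3 years (≈1095 days) ✓; age 52 ≥ 21 ✓; not eligible for Parking Benefit ✗ → not eligible.
Equity Grant Program — service 1241 days ≥ 90 days ✓; 20 hrs/wk ≥ 20 ✓; dept QA ✗ → not eligible.
401(k) Plan — status temporary ✓; service 1241 days ≥ 30 days ✓; grade IC2 < IC4 ✗ → not eligible.

None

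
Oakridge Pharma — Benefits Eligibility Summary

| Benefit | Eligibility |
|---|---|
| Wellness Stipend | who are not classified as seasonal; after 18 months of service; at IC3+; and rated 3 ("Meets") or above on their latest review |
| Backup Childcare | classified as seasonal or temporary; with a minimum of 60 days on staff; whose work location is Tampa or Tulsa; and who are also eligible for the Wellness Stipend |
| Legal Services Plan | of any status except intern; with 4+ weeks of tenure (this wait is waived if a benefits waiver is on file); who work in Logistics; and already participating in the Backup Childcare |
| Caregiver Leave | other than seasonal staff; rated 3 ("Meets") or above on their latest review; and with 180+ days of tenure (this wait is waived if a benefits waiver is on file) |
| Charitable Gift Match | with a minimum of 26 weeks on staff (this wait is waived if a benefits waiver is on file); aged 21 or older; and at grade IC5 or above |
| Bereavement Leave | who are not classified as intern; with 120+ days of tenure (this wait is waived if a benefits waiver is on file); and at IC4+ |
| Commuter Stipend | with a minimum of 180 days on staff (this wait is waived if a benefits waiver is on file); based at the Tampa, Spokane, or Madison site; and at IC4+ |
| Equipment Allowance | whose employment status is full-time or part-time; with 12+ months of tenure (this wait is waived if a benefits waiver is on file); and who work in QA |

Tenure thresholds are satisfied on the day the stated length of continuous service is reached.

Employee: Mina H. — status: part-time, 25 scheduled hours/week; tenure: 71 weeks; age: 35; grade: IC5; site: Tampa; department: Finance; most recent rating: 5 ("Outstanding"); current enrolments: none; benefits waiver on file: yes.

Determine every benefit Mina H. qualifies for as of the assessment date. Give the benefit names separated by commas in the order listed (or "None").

Wellness Stipend — status part-time ✓ (not excluded); service 71 weeks < 18 months (≈540 days) ✗ → not eligible.
Backup Childcare — status part-time ✗ (requires seasonal or temporary) → not eligible.
Legal Services Plan — status part-time ✓ (not excluded); benefits waiver on file ✓; dept Finance ✗ → not eligible.
Caregiver Leave — status part-time ✓ (not excluded); rating 5 ≥ 3 ✓; benefits waiver on file ✓ → eligible.
Charitable Gift Match — benefits waiver on file ✓; age 35 ≥ 21 ✓; grade IC5 ≥ IC5 ✓ → eligible.
Bereavement Leave — status part-time ✓ (not excluded); benefits waiver on file ✓; grade IC5 ≥ IC4 ✓ → eligible.
Commuter Stipend — benefits waiver on file ✓; site Tampa ✓; grade IC5 ≥ IC4 ✓ → eligible.
Equipment Allowance — status part-time ✓; benefits waiver on file ✓; dept Finance ✗ → not eligible.

Caregiver Leave, Charitable Gift Match, Bereavement Leave, Commuter Stipend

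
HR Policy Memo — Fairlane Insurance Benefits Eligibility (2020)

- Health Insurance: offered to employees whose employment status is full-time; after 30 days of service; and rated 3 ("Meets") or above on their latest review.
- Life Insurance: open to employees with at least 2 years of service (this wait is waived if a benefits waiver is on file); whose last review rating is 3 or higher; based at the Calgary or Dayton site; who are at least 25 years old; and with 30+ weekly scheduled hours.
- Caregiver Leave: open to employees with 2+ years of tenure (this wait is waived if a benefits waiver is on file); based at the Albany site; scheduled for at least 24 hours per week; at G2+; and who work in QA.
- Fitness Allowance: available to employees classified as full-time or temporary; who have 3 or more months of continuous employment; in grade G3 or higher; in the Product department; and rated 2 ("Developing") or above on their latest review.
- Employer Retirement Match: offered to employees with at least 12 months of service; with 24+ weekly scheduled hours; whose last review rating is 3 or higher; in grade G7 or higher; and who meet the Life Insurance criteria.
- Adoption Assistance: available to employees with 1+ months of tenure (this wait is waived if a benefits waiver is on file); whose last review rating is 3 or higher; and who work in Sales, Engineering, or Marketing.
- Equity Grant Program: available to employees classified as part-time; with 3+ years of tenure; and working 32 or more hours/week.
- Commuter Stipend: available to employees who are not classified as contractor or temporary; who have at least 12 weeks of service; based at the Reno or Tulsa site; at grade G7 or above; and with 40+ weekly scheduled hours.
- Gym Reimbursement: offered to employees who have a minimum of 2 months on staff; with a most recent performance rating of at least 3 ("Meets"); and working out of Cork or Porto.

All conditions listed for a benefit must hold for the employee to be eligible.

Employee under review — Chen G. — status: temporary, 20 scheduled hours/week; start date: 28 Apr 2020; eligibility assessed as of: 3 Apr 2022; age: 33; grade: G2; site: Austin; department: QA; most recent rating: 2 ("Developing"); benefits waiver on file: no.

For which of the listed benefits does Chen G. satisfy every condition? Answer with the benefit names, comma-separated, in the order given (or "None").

None

Service from 28 Apr 2020 to 3 Apr 2022: 705 days.
Health Insurance — status temporary ✗ (requires full-time) → not eligible.
Life Insurance — no waiver, service 705 days < 2 years (≈730 days) ✗ → not eligible.
Caregiver Leave — no waiver, service 705 days < 2 years (≈730 days) ✗ → not eligible.
Fitness Allowance — status temporary ✓; service 705 days ≥ 3 months (≈90 days) ✓; grade G2 < G3 ✗ → not eligible.
Employer Retirement Match — service 705 days ≥ 12 months (≈360 days) ✓; 20 hrs/wk < 24 ✗ → not eligible.
Adoption Assistance — no waiver, service 705 days ≥ 1 month (≈30 days) ✓; rating 2 < 3 ✗ → not eligible.
Equity Grant Program — status temporary ✗ (requires part-time) → not eligible.
Commuter Stipend — status temporary ✗ (excluded) → not eligible.
Gym Reimbursement — service 705 days ≥ 2 months (≈60 days) ✓; rating 2 < 3 ✗ → not eligible.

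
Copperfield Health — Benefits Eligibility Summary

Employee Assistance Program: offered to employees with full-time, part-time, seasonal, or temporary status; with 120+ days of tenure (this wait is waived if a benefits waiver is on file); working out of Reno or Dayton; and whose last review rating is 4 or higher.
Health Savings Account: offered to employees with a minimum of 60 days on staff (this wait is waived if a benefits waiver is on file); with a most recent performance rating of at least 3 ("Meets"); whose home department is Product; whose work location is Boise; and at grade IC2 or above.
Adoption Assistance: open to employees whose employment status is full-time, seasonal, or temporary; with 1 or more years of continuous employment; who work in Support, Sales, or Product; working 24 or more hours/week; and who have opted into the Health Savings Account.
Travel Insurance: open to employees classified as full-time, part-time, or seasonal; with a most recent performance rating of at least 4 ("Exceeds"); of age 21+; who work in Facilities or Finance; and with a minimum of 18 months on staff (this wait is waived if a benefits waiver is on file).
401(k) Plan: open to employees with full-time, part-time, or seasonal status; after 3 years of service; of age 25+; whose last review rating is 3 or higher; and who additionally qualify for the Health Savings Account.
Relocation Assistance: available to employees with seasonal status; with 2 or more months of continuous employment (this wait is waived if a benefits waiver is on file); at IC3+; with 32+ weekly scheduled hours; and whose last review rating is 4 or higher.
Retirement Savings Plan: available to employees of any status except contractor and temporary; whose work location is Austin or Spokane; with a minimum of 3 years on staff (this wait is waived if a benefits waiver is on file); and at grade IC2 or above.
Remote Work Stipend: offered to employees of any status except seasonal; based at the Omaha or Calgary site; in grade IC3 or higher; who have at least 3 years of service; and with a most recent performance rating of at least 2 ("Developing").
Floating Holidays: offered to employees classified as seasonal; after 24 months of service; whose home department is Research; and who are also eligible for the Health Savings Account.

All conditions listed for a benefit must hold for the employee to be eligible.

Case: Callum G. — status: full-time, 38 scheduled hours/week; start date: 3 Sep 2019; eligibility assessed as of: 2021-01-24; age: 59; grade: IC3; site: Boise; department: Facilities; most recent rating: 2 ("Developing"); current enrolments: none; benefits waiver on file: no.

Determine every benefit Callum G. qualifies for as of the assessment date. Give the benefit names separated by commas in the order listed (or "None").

Service from 3 Sep 2019 to 2021-01-24: 509 days.
Employee Assistance Program — status full-time ✓; no waiver, service 509 days ≥ 120 days ✓; site Boise ✗ (not Reno or Dayton) → not eligible.
Health Savings Account — no waiver, service 509 days ≥ 60 days ✓; rating 2 < 3 ✗ → not eligible.
Adoption Assistance — status full-time ✓; service 509 days ≥ 1 year (≈365 days) ✓; dept Facilities ✗ → not eligible.
Travel Insurance — status full-time ✓; rating 2 < 4 ✗ → not eligible.
401(k) Plan — status full-time ✓; service 509 days < 3 years (≈1095 days) ✗ → not eligible.
Relocation Assistance — status full-time ✗ (requires seasonal) → not eligible.
Retirement Savings Plan — status full-time ✓ (not excluded); site Boise ✗ (not Austin or Spokane) → not eligible.
Remote Work Stipend — status full-time ✓ (not excluded); site Boise ✗ (not Omaha or Calgary) → not eligible.
Floating Holidays — status full-time ✗ (requires seasonal) → not eligible.

None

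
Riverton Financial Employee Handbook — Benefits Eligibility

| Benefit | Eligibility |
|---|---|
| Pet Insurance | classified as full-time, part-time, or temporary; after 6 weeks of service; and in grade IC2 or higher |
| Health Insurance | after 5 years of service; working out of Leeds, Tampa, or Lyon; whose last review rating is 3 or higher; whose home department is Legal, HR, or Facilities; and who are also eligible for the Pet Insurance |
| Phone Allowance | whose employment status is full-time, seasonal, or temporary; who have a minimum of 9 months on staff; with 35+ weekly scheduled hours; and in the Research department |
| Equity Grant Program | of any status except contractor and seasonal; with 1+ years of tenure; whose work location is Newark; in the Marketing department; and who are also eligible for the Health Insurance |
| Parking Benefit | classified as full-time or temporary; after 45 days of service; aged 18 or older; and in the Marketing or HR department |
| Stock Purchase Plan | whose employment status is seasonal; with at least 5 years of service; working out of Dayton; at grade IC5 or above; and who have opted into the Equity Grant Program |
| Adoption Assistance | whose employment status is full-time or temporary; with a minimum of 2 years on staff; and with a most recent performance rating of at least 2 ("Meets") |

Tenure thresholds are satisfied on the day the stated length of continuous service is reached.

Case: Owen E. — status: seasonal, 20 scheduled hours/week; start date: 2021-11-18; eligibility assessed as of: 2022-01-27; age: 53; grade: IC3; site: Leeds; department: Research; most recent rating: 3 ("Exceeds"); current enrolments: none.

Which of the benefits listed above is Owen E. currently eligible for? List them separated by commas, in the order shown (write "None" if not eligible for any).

Service from 2021-11-18 to 2022-01-27: 70 days.
Pet Insurance — status seasonal ✗ (requires full-time, part-time, or temporary) → not eligible.
Health Insurance — service 70 days < 5 years (≈1825 days) ✗ → not eligible.
Phone Allowance — status seasonal ✓; service 70 days < 9 months (≈270 days) ✗ → not eligible.
Equity Grant Program — status seasonal ✗ (excluded) → not eligible.
Parking Benefit — status seasonal ✗ (requires full-time or temporary) → not eligible.
Stock Purchase Plan — status seasonal ✓; service 70 days < 5 years (≈1825 days) ✗ → not eligible.
Adoption Assistance — status seasonal ✗ (requires full-time or temporary) → not eligible.

None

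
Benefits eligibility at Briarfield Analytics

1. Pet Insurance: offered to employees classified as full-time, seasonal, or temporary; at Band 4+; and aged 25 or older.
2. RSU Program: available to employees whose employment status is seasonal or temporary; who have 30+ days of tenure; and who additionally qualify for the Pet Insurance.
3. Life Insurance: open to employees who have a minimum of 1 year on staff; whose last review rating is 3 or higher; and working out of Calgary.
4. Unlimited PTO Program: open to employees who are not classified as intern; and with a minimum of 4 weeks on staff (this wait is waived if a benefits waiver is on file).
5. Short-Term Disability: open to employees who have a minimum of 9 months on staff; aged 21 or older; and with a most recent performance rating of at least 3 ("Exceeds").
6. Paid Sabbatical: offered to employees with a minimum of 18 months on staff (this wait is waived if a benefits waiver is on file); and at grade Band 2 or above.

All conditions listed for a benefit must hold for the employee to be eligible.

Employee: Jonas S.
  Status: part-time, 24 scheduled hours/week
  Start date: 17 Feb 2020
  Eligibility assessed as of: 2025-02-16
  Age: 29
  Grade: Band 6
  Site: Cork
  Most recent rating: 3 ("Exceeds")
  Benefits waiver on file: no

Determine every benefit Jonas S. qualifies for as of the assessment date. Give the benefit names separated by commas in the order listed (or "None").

Unlimited PTO Program, Short-Term Disability, Paid Sabbatical

Service from 17 Feb 2020 to 2025-02-16: 1826 days.
Pet Insurance — status part-time ✗ (requires full-time, seasonal, or temporary) → not eligible.
RSU Program — status part-time ✗ (requires seasonal or temporary) → not eligible.
Life Insurance — service 1826 days ≥ 1 year (≈365 days) ✓; rating 3 ≥ 3 ✓; site Cork ✗ (not Calgary) → not eligible.
Unlimited PTO Program — status part-time ✓ (not excluded); no waiver, service 1826 days ≥ 4 weeks (≈28 days) ✓ → eligible.
Short-Term Disability — service 1826 days ≥ 9 months (≈270 days) ✓; age 29 ≥ 21 ✓; rating 3 ≥ 3 ✓ → eligible.
Paid Sabbatical — no waiver, service 1826 days ≥ 18 months (≈540 days) ✓; grade Band 6 ≥ Band 2 ✓ → eligible.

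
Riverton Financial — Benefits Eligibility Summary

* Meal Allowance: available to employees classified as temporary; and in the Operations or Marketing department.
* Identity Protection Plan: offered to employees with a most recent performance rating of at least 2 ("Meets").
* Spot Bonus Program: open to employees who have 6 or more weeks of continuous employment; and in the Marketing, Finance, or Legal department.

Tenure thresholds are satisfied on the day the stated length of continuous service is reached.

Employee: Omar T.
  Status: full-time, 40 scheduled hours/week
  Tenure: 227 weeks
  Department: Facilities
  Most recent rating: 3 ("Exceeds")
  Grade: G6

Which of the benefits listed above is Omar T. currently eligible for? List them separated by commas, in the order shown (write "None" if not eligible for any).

Identity Protection Plan

Meal Allowance — status full-time ✗ (requires temporary) → not eligible.
Identity Protection Plan — rating 3 ≥ 2 ✓ → eligible.
Spot Bonus Program — service 227 weeks ≥ 6 weeks ✓; dept Facilities ✗ → not eligible.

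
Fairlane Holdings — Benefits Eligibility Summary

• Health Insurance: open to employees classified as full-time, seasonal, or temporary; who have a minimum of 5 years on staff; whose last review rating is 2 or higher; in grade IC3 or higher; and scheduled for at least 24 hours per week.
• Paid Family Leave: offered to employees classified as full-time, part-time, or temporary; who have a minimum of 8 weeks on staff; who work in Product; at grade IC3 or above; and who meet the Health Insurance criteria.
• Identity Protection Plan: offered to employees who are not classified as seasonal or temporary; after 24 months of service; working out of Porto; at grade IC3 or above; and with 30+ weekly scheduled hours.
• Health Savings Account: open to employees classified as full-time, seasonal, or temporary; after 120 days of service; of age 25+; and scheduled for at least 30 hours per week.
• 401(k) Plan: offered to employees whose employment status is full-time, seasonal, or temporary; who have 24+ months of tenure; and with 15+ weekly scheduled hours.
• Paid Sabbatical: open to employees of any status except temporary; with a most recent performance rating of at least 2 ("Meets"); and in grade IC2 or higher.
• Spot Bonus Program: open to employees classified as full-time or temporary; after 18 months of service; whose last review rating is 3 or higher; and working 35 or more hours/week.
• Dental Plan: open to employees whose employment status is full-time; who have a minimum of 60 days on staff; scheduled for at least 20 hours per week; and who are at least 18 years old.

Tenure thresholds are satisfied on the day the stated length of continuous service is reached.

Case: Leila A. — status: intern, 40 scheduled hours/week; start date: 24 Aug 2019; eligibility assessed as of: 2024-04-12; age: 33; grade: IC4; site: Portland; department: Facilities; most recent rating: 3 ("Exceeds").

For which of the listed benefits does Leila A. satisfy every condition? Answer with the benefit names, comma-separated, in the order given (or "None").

Service from 24 Aug 2019 to 2024-04-12: 1693 days.
Health Insurance — status intern ✗ (requires full-time, seasonal, or temporary) → not eligible.
Paid Family Leave — status intern ✗ (requires full-time, part-time, or temporary) → not eligible.
Identity Protection Plan — status intern ✓ (not excluded); service 1693 days ≥ 24 months (≈720 days) ✓; site Portland ✗ (not Porto) → not eligible.
Health Savings Account — status intern ✗ (requires full-time, seasonal, or temporary) → not eligible.
401(k) Plan — status intern ✗ (requires full-time, seasonal, or temporary) → not eligible.
Paid Sabbatical — status intern ✓ (not excluded); rating 3 ≥ 2 ✓; grade IC4 ≥ IC2 ✓ → eligible.
Spot Bonus Program — status intern ✗ (requires full-time or temporary) → not eligible.
Dental Plan — status intern ✗ (requires full-time) → not eligible.

Paid Sabbatical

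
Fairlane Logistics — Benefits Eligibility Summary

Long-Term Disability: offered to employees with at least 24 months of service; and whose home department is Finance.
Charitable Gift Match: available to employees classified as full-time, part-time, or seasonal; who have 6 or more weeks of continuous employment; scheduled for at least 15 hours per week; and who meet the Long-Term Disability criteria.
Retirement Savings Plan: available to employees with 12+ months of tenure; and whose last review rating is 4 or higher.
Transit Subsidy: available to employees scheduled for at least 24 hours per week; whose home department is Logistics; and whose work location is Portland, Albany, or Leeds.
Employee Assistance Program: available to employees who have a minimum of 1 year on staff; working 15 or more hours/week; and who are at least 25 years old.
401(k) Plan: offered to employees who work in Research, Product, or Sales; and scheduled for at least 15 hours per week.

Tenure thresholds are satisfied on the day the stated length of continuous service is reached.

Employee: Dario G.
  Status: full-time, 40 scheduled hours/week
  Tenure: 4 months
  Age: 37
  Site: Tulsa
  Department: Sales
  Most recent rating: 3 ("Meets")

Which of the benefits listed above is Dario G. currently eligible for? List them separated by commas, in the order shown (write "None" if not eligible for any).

Long-Term Disability — service 4 months < 24 months ✗ → not eligible.
Charitable Gift Match — status full-time ✓; service 4 months ≥ 6 weeks (≈42 days) ✓; 40 hrs/wk ≥ 15 ✓; not eligible for Long-Term Disability ✗ → not eligible.
Retirement Savings Plan — service 4 months < 12 months ✗ → not eligible.
Transit Subsidy — 40 hrs/wk ≥ 24 ✓; dept Sales ✗ → not eligible.
Employee Assistance Program — service 4 months < 1 year (≈365 days) ✗ → not eligible.
401(k) Plan — dept Sales ✓; 40 hrs/wk ≥ 15 ✓ → eligible.

401(k) Plan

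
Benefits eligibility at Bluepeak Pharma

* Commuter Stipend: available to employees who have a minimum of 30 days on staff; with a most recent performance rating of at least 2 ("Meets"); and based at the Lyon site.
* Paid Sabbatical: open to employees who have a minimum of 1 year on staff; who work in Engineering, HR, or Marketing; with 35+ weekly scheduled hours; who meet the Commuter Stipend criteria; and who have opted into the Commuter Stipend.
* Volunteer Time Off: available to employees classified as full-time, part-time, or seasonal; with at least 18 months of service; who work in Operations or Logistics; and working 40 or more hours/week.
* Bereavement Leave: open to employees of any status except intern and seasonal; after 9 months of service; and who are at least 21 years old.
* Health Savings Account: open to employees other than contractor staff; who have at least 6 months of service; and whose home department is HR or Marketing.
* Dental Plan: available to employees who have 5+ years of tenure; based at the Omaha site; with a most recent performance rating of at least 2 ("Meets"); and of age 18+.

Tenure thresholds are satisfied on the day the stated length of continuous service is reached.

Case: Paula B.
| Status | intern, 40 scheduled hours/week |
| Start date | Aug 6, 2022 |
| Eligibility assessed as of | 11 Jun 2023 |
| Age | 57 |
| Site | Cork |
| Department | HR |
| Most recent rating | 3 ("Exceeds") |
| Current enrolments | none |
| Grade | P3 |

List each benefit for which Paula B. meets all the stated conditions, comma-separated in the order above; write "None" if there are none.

Service from Aug 6, 2022 to 11 Jun 2023: 309 days.
Commuter Stipend — service 309 days ≥ 30 days ✓; rating 3 ≥ 2 ✓; site Cork ✗ (not Lyon) → not eligible.
Paid Sabbatical — service 309 days < 1 year (≈365 days) ✗ → not eligible.
Volunteer Time Off — status intern ✗ (requires full-time, part-time, or seasonal) → not eligible.
Bereavement Leave — status intern ✗ (excluded) → not eligible.
Health Savings Account — status intern ✓ (not excluded); service 309 days ≥ 6 months (≈180 days) ✓; dept HR ✓ → eligible.
Dental Plan — service 309 days < 5 years (≈1825 days) ✗ → not eligible.

Health Savings Account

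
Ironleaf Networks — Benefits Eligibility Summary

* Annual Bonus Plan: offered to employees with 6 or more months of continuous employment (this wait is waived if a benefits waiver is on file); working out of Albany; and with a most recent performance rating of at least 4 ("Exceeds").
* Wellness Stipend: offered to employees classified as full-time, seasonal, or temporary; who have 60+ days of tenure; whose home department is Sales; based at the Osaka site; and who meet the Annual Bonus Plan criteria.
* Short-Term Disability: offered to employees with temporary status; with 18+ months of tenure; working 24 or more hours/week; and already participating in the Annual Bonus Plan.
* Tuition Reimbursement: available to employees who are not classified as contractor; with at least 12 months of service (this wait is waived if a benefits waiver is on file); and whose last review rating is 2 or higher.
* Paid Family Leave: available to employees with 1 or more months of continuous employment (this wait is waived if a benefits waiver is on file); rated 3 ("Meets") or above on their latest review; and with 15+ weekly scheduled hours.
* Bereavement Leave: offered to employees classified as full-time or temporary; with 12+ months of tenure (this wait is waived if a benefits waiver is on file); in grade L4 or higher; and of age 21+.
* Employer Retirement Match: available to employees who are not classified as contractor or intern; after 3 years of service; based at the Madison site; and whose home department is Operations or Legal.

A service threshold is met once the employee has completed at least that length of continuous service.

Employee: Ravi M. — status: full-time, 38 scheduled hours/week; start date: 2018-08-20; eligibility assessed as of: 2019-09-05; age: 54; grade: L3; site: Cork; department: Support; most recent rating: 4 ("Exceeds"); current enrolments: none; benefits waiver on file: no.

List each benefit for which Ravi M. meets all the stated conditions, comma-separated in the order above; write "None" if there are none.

Service from 2018-08-20 to 2019-09-05: 381 days.
Annual Bonus Plan — no waiver, service 381 days ≥ 6 months (≈180 days) ✓; site Cork ✗ (not Albany) → not eligible.
Wellness Stipend — status full-time ✓; service 381 days ≥ 60 days ✓; dept Support ✗ → not eligible.
Short-Term Disability — status full-time ✗ (requires temporary) → not eligible.
Tuition Reimbursement — status full-time ✓ (not excluded); no waiver, service 381 days ≥ 12 months (≈360 days) ✓; rating 4 ≥ 2 ✓ → eligible.
Paid Family Leave — no waiver, service 381 days ≥ 1 month (≈30 days) ✓; rating 4 ≥ 3 ✓; 38 hrs/wk ≥ 15 ✓ → eligible.
Bereavement Leave — status full-time ✓; no waiver, service 381 days ≥ 12 months (≈360 days) ✓; grade L3 < L4 ✗ → not eligible.
Employer Retirement Match — status full-time ✓ (not excluded); service 381 days < 3 years (≈1095 days) ✗ → not eligible.

Tuition Reimbursement, Paid Family Leave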